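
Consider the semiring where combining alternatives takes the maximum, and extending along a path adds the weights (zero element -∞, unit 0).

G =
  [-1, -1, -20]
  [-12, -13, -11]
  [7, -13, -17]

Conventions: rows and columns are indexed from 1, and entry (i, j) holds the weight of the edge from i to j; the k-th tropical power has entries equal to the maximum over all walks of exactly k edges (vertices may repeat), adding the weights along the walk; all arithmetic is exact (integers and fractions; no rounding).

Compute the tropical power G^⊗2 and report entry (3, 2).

G^⊗2:
  [-2, -2, -12]
  [-4, -13, -24]
  [6, 6, -13]
Key observation: the optimum is the walk 3->1->2, with weight 7 + (-1) = 6.
Optimal value attained by: walk 3->1->2.
Answer: (G^⊗2)[3][2] = 6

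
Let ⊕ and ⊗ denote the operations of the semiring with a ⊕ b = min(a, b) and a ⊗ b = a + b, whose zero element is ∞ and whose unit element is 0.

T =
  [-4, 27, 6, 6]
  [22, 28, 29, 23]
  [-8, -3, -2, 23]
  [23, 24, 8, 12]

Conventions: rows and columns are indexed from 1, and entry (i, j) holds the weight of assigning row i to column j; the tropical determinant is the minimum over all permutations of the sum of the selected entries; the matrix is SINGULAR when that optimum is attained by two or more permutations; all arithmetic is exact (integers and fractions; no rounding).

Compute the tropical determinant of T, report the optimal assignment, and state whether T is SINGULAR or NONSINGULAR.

σ = (1, 2, 3, 4): (-4) + 28 + (-2) + 12 = 34
σ = (1, 2, 4, 3): (-4) + 28 + 23 + 8 = 55
σ = (1, 3, 2, 4): (-4) + 29 + (-3) + 12 = 34
σ = (1, 3, 4, 2): (-4) + 29 + 23 + 24 = 72
σ = (1, 4, 2, 3): (-4) + 23 + (-3) + 8 = 24
σ = (1, 4, 3, 2): (-4) + 23 + (-2) + 24 = 41
σ = (2, 1, 3, 4): 27 + 22 + (-2) + 12 = 59
σ = (2, 1, 4, 3): 27 + 22 + 23 + 8 = 80
σ = (2, 3, 1, 4): 27 + 29 + (-8) + 12 = 60
σ = (2, 3, 4, 1): 27 + 29 + 23 + 23 = 102
σ = (2, 4, 1, 3): 27 + 23 + (-8) + 8 = 50
σ = (2, 4, 3, 1): 27 + 23 + (-2) + 23 = 71
σ = (3, 1, 2, 4): 6 + 22 + (-3) + 12 = 37
σ = (3, 1, 4, 2): 6 + 22 + 23 + 24 = 75
σ = (3, 2, 1, 4): 6 + 28 + (-8) + 12 = 38
σ = (3, 2, 4, 1): 6 + 28 + 23 + 23 = 80
σ = (3, 4, 1, 2): 6 + 23 + (-8) + 24 = 45
σ = (3, 4, 2, 1): 6 + 23 + (-3) + 23 = 49
σ = (4, 1, 2, 3): 6 + 22 + (-3) + 8 = 33
σ = (4, 1, 3, 2): 6 + 22 + (-2) + 24 = 50
σ = (4, 2, 1, 3): 6 + 28 + (-8) + 8 = 34
σ = (4, 2, 3, 1): 6 + 28 + (-2) + 23 = 55
σ = (4, 3, 1, 2): 6 + 29 + (-8) + 24 = 51
σ = (4, 3, 2, 1): 6 + 29 + (-3) + 23 = 55
Optimal value attained by: σ = (1, 4, 2, 3).
Answer: det⊕(T) = 24; verdict: NONSINGULAR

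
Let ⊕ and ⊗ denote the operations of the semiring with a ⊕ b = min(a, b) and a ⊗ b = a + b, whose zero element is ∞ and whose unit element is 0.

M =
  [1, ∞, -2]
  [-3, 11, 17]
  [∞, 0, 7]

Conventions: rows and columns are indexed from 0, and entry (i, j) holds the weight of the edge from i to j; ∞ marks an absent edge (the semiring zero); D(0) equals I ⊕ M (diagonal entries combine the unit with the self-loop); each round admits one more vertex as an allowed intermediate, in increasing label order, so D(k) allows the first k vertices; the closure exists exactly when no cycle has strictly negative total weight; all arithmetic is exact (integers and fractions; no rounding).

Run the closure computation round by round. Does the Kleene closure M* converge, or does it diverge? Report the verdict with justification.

D(0):
  [0, ∞, -2]
  [-3, 0, 17]
  [∞, 0, 0]
D(1):
  [0, ∞, -2]
  [-3, 0, -5]
  [∞, 0, 0]
Detection: at round 2, diagonal entry (2, 2) turns strictly negative.
Key observation: the cycle 2->1->0->2 has total weight 0 + (-3) + (-2), which is strictly negative.
Answer: DIVERGES — negative cycle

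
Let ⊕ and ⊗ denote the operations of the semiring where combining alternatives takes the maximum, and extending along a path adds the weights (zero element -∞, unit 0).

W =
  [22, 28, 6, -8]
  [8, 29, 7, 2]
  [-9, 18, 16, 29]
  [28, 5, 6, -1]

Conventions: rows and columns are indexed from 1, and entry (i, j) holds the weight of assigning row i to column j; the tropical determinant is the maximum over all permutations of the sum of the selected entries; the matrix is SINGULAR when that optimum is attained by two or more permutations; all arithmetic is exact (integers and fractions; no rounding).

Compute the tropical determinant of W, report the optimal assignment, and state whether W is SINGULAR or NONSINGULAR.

σ = (1, 2, 3, 4): 22 + 29 + 16 + (-1) = 66
σ = (1, 2, 4, 3): 22 + 29 + 29 + 6 = 86
σ = (1, 3, 2, 4): 22 + 7 + 18 + (-1) = 46
σ = (1, 3, 4, 2): 22 + 7 + 29 + 5 = 63
σ = (1, 4, 2, 3): 22 + 2 + 18 + 6 = 48
σ = (1, 4, 3, 2): 22 + 2 + 16 + 5 = 45
σ = (2, 1, 3, 4): 28 + 8 + 16 + (-1) = 51
σ = (2, 1, 4, 3): 28 + 8 + 29 + 6 = 71
σ = (2, 3, 1, 4): 28 + 7 + (-9) + (-1) = 25
σ = (2, 3, 4, 1): 28 + 7 + 29 + 28 = 92
σ = (2, 4, 1, 3): 28 + 2 + (-9) + 6 = 27
σ = (2, 4, 3, 1): 28 + 2 + 16 + 28 = 74
σ = (3, 1, 2, 4): 6 + 8 + 18 + (-1) = 31
σ = (3, 1, 4, 2): 6 + 8 + 29 + 5 = 48
σ = (3, 2, 1, 4): 6 + 29 + (-9) + (-1) = 25
σ = (3, 2, 4, 1): 6 + 29 + 29 + 28 = 92
σ = (3, 4, 1, 2): 6 + 2 + (-9) + 5 = 4
σ = (3, 4, 2, 1): 6 + 2 + 18 + 28 = 54
σ = (4, 1, 2, 3): (-8) + 8 + 18 + 6 = 24
σ = (4, 1, 3, 2): (-8) + 8 + 16 + 5 = 21
σ = (4, 2, 1, 3): (-8) + 29 + (-9) + 6 = 18
σ = (4, 2, 3, 1): (-8) + 29 + 16 + 28 = 65
σ = (4, 3, 1, 2): (-8) + 7 + (-9) + 5 = -5
σ = (4, 3, 2, 1): (-8) + 7 + 18 + 28 = 45
Optimal value attained by: σ = (2, 3, 4, 1).
Answer: det⊕(W) = 92; verdict: SINGULAR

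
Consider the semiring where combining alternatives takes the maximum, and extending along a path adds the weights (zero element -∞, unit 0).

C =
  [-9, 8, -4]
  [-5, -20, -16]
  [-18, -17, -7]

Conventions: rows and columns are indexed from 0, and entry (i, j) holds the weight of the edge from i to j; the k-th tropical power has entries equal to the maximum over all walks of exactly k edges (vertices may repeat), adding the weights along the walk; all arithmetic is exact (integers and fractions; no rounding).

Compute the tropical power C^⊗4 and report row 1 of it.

C^⊗2:
  [3, -1, -8]
  [-14, 3, -9]
  [-22, -10, -14]
C^⊗3:
  [-6, 11, -1]
  [-2, -6, -13]
  [-15, -14, -21]
C^⊗4:
  [6, 2, -5]
  [-11, 6, -6]
  [-19, -7, -19]
Answer: row 1 of C^⊗4 = [-11, 6, -6]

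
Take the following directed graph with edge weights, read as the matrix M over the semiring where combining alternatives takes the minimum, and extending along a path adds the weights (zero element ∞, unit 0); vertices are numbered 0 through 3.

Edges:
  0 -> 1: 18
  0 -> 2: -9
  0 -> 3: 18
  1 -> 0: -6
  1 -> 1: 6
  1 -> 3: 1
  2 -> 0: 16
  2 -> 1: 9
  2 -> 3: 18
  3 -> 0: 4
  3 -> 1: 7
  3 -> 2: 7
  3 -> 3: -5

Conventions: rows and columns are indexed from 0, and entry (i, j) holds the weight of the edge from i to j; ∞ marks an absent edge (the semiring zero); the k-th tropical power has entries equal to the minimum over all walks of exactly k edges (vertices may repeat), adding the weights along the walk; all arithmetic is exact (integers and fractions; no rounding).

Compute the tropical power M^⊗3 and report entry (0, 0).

M^⊗2:
  [7, 0, 25, 9]
  [0, 8, -15, -4]
  [3, 15, 7, 10]
  [-1, 2, -5, -10]
M^⊗3:
  [-6, 6, -2, 1]
  [0, -6, -9, -9]
  [9, 16, -6, 5]
  [-6, -3, -10, -15]
Key observation: the optimum is the walk 0->2->1->0, with weight (-9) + 9 + (-6) = -6.
Optimal value attained by: walk 0->2->1->0.
Answer: (M^⊗3)[0][0] = -6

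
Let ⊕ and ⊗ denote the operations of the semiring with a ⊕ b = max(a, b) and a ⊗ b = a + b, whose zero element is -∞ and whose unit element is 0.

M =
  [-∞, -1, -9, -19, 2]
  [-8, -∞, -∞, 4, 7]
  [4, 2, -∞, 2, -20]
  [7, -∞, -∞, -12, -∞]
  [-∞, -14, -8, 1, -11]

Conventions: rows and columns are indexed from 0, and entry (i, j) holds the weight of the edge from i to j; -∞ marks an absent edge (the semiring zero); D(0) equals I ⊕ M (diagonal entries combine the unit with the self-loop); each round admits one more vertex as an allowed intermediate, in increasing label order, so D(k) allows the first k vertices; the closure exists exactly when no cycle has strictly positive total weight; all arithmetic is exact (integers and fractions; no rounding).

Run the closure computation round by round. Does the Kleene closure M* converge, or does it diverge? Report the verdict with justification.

D(0):
  [0, -1, -9, -19, 2]
  [-8, 0, -∞, 4, 7]
  [4, 2, 0, 2, -20]
  [7, -∞, -∞, 0, -∞]
  [-∞, -14, -8, 1, 0]
D(1):
  [0, -1, -9, -19, 2]
  [-8, 0, -17, 4, 7]
  [4, 3, 0, 2, 6]
  [7, 6, -2, 0, 9]
  [-∞, -14, -8, 1, 0]
Detection: at round 2, diagonal entry (3, 3) turns strictly positive.
Key observation: the cycle 3->0->1->3 has total weight 7 + (-1) + 4, which is strictly positive.
Answer: DIVERGES — positive cycle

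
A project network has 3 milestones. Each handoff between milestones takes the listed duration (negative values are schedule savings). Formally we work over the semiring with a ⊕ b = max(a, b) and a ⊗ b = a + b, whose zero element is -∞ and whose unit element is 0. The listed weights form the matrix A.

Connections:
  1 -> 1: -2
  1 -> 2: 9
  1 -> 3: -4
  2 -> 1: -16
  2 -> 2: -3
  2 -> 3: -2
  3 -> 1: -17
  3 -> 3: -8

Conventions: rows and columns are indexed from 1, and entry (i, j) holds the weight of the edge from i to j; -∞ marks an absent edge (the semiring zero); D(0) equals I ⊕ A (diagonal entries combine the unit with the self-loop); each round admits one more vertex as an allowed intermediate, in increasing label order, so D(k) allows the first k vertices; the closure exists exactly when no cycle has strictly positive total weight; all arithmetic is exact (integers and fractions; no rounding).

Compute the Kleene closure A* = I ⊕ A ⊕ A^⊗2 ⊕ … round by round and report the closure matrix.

D(0):
  [0, 9, -4]
  [-16, 0, -2]
  [-17, -∞, 0]
D(1):
  [0, 9, -4]
  [-16, 0, -2]
  [-17, -8, 0]
D(2):
  [0, 9, 7]
  [-16, 0, -2]
  [-17, -8, 0]
D(3):
  [0, 9, 7]
  [-16, 0, -2]
  [-17, -8, 0]
Answer: A* = [[0, 9, 7], [-16, 0, -2], [-17, -8, 0]]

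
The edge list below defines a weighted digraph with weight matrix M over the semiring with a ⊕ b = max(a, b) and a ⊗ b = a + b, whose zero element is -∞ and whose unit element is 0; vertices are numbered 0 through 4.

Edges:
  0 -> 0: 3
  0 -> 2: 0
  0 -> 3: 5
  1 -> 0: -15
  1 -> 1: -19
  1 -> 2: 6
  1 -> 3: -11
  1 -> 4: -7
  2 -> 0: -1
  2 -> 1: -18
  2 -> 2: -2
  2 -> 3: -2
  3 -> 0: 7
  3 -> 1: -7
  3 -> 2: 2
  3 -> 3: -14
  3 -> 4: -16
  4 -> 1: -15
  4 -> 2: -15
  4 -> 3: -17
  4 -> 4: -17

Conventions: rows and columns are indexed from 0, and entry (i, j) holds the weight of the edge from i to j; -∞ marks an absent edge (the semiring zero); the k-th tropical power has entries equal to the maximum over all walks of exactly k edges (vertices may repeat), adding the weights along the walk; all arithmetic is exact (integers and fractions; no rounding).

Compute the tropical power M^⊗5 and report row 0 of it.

M^⊗2:
  [12, -2, 7, 8, -11]
  [5, -12, 4, 4, -24]
  [5, -9, 0, 4, -18]
  [10, -16, 7, 12, -14]
  [-10, -24, -9, -17, -22]
M^⊗3:
  [15, 1, 12, 17, -8]
  [11, -3, 6, 10, -12]
  [11, -3, 6, 10, -12]
  [19, 5, 14, 15, -4]
  [-7, -24, -10, -5, -31]
M^⊗4:
  [24, 10, 19, 20, 1]
  [17, 3, 12, 16, -6]
  [17, 3, 12, 16, -6]
  [22, 8, 19, 24, -1]
  [2, -12, -3, -2, -21]
M^⊗5:
  [27, 13, 24, 29, 4]
  [23, 9, 18, 22, 0]
  [23, 9, 18, 22, 0]
  [31, 17, 26, 27, 8]
  [5, -9, 2, 7, -18]
Answer: row 0 of M^⊗5 = [27, 13, 24, 29, 4]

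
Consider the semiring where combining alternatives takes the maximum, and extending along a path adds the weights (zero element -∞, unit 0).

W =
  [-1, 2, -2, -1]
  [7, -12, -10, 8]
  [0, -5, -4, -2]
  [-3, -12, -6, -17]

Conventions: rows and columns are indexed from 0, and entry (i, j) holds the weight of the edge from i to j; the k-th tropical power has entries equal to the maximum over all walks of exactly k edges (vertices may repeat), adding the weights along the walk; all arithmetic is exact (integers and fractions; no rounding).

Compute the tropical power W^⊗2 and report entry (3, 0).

W^⊗2:
  [9, 1, -3, 10]
  [6, 9, 5, 6]
  [2, 2, -2, 3]
  [-4, -1, -5, -4]
Key observation: the optimum is the walk 3->0->0, with weight (-3) + (-1) = -4.
Optimal value attained by: walk 3->0->0.
Answer: (W^⊗2)[3][0] = -4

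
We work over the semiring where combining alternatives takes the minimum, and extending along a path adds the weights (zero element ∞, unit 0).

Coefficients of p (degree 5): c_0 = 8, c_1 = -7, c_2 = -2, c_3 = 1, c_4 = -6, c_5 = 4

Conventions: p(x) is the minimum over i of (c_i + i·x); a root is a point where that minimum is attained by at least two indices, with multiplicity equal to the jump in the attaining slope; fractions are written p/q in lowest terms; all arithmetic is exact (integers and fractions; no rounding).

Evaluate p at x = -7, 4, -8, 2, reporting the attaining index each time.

p(-7) = min(8+0·(-7)=8, -7+1·(-7)=-14, -2+2·(-7)=-16, 1+3·(-7)=-20, -6+4·(-7)=-34, 4+5·(-7)=-31) = -34 (attained by i=4)
p(4) = min(8+0·4=8, -7+1·4=-3, -2+2·4=6, 1+3·4=13, -6+4·4=10, 4+5·4=24) = -3 (attained by i=1)
p(-8) = min(8+0·(-8)=8, -7+1·(-8)=-15, -2+2·(-8)=-18, 1+3·(-8)=-23, -6+4·(-8)=-38, 4+5·(-8)=-36) = -38 (attained by i=4)
p(2) = min(8+0·2=8, -7+1·2=-5, -2+2·2=2, 1+3·2=7, -6+4·2=2, 4+5·2=14) = -5 (attained by i=1)
Answer: p(-7) = -34; p(4) = -3; p(-8) = -38; p(2) = -5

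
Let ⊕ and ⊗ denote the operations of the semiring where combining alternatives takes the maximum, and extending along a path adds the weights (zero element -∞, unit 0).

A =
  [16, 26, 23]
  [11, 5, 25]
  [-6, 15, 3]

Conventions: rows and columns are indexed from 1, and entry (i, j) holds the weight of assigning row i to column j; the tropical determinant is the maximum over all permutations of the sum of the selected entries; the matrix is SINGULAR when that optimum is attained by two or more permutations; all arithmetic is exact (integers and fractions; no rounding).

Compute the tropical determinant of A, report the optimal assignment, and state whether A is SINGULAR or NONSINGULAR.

σ = (1, 2, 3): 16 + 5 + 3 = 24
σ = (1, 3, 2): 16 + 25 + 15 = 56
σ = (2, 1, 3): 26 + 11 + 3 = 40
σ = (2, 3, 1): 26 + 25 + (-6) = 45
σ = (3, 1, 2): 23 + 11 + 15 = 49
σ = (3, 2, 1): 23 + 5 + (-6) = 22
Optimal value attained by: σ = (1, 3, 2).
Answer: det⊕(A) = 56; verdict: NONSINGULAR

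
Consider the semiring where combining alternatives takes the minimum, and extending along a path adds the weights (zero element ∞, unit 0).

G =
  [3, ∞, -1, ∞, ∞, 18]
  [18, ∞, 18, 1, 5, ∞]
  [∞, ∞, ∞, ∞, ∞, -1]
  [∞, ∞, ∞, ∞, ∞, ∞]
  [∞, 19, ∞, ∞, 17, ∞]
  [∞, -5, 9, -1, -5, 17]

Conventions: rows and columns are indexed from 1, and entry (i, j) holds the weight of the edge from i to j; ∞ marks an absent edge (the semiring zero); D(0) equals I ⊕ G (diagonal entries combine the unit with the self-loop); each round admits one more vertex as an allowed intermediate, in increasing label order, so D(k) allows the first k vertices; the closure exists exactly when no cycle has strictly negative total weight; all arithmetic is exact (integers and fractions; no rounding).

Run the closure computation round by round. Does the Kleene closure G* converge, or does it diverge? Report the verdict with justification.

D(0):
  [0, ∞, -1, ∞, ∞, 18]
  [18, 0, 18, 1, 5, ∞]
  [∞, ∞, 0, ∞, ∞, -1]
  [∞, ∞, ∞, 0, ∞, ∞]
  [∞, 19, ∞, ∞, 0, ∞]
  [∞, -5, 9, -1, -5, 0]
D(1):
  [0, ∞, -1, ∞, ∞, 18]
  [18, 0, 17, 1, 5, 36]
  [∞, ∞, 0, ∞, ∞, -1]
  [∞, ∞, ∞, 0, ∞, ∞]
  [∞, 19, ∞, ∞, 0, ∞]
  [∞, -5, 9, -1, -5, 0]
D(2):
  [0, ∞, -1, ∞, ∞, 18]
  [18, 0, 17, 1, 5, 36]
  [∞, ∞, 0, ∞, ∞, -1]
  [∞, ∞, ∞, 0, ∞, ∞]
  [37, 19, 36, 20, 0, 55]
  [13, -5, 9, -4, -5, 0]
D(3):
  [0, ∞, -1, ∞, ∞, -2]
  [18, 0, 17, 1, 5, 16]
  [∞, ∞, 0, ∞, ∞, -1]
  [∞, ∞, ∞, 0, ∞, ∞]
  [37, 19, 36, 20, 0, 35]
  [13, -5, 9, -4, -5, 0]
D(4):
  [0, ∞, -1, ∞, ∞, -2]
  [18, 0, 17, 1, 5, 16]
  [∞, ∞, 0, ∞, ∞, -1]
  [∞, ∞, ∞, 0, ∞, ∞]
  [37, 19, 36, 20, 0, 35]
  [13, -5, 9, -4, -5, 0]
D(5):
  [0, ∞, -1, ∞, ∞, -2]
  [18, 0, 17, 1, 5, 16]
  [∞, ∞, 0, ∞, ∞, -1]
  [∞, ∞, ∞, 0, ∞, ∞]
  [37, 19, 36, 20, 0, 35]
  [13, -5, 9, -4, -5, 0]
D(6):
  [0, -7, -1, -6, -7, -2]
  [18, 0, 17, 1, 5, 16]
  [12, -6, 0, -5, -6, -1]
  [∞, ∞, ∞, 0, ∞, ∞]
  [37, 19, 36, 20, 0, 35]
  [13, -5, 9, -4, -5, 0]
Key observation: every diagonal entry stays at the unit through all rounds, so no improving cycle exists.
Answer: CONVERGES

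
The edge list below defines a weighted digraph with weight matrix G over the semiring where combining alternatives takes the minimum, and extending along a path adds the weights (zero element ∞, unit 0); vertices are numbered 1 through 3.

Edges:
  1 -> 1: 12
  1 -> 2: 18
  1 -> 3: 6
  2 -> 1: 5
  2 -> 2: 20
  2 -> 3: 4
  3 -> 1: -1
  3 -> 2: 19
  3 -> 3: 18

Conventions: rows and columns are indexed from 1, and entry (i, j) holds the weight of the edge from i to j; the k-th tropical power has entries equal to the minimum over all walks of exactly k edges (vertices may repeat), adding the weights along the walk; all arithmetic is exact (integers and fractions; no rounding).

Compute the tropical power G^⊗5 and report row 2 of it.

G^⊗2:
  [5, 25, 18]
  [3, 23, 11]
  [11, 17, 5]
G^⊗3:
  [17, 23, 11]
  [10, 21, 9]
  [4, 24, 17]
G^⊗4:
  [10, 30, 23]
  [8, 28, 16]
  [16, 22, 10]
G^⊗5:
  [22, 28, 16]
  [15, 26, 14]
  [9, 29, 22]
Answer: row 2 of G^⊗5 = [15, 26, 14]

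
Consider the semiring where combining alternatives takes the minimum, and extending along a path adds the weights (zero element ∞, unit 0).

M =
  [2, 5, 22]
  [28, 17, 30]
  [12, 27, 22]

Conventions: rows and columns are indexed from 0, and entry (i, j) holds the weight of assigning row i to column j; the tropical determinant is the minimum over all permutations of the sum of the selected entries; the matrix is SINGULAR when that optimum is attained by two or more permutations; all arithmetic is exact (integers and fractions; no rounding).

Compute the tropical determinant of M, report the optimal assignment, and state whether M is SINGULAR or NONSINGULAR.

σ = (0, 1, 2): 2 + 17 + 22 = 41
σ = (0, 2, 1): 2 + 30 + 27 = 59
σ = (1, 0, 2): 5 + 28 + 22 = 55
σ = (1, 2, 0): 5 + 30 + 12 = 47
σ = (2, 0, 1): 22 + 28 + 27 = 77
σ = (2, 1, 0): 22 + 17 + 12 = 51
Optimal value attained by: σ = (0, 1, 2).
Answer: det⊕(M) = 41; verdict: NONSINGULAR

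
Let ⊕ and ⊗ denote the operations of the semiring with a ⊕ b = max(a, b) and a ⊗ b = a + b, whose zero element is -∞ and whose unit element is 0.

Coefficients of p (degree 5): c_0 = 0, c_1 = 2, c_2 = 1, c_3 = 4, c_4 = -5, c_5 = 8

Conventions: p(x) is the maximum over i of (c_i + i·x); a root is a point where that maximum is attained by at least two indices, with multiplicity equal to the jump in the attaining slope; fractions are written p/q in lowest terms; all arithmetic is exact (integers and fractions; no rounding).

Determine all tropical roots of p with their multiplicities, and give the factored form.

hull edge (i=0, c=0) to (i=1, c=2): slope 2, span 1
hull edge (i=1, c=2) to (i=5, c=8): slope 3/2, span 4
Factored form: p(x) = 8 ⊗ (x ⊕ (-2)) ⊗ (x ⊕ (-3/2)) ⊗ (x ⊕ (-3/2)) ⊗ (x ⊕ (-3/2)) ⊗ (x ⊕ (-3/2))
Answer: roots = -2 (mult 1), -3/2 (mult 4)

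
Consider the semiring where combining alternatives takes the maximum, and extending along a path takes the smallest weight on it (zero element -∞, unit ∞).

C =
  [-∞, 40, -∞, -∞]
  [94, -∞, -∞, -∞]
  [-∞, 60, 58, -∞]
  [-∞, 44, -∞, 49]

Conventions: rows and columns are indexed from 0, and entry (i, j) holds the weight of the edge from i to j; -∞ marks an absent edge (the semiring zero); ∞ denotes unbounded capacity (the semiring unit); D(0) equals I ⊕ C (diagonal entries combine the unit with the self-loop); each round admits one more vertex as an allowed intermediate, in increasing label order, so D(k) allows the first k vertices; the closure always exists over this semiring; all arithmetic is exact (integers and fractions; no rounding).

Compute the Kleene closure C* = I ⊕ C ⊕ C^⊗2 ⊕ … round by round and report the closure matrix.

D(0):
  [∞, 40, -∞, -∞]
  [94, ∞, -∞, -∞]
  [-∞, 60, ∞, -∞]
  [-∞, 44, -∞, ∞]
D(1):
  [∞, 40, -∞, -∞]
  [94, ∞, -∞, -∞]
  [-∞, 60, ∞, -∞]
  [-∞, 44, -∞, ∞]
D(2):
  [∞, 40, -∞, -∞]
  [94, ∞, -∞, -∞]
  [60, 60, ∞, -∞]
  [44, 44, -∞, ∞]
D(3):
  [∞, 40, -∞, -∞]
  [94, ∞, -∞, -∞]
  [60, 60, ∞, -∞]
  [44, 44, -∞, ∞]
D(4):
  [∞, 40, -∞, -∞]
  [94, ∞, -∞, -∞]
  [60, 60, ∞, -∞]
  [44, 44, -∞, ∞]
Answer: C* = [[∞, 40, -∞, -∞], [94, ∞, -∞, -∞], [60, 60, ∞, -∞], [44, 44, -∞, ∞]]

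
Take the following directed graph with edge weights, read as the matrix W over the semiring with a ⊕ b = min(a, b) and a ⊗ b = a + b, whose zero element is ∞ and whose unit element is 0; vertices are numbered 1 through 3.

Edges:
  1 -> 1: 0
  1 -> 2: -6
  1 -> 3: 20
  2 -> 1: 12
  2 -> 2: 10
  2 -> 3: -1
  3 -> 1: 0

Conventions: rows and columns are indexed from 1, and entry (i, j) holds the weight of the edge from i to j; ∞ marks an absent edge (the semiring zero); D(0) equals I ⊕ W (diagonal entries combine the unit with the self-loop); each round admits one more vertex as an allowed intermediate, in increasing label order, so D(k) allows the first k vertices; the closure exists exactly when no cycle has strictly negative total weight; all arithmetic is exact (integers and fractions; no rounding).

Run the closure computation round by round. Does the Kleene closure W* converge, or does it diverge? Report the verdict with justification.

D(0):
  [0, -6, 20]
  [12, 0, -1]
  [0, ∞, 0]
D(1):
  [0, -6, 20]
  [12, 0, -1]
  [0, -6, 0]
Detection: at round 2, diagonal entry (3, 3) turns strictly negative.
Key observation: the cycle 3->1->2->3 has total weight 0 + (-6) + (-1), which is strictly negative.
Answer: DIVERGES — negative cycle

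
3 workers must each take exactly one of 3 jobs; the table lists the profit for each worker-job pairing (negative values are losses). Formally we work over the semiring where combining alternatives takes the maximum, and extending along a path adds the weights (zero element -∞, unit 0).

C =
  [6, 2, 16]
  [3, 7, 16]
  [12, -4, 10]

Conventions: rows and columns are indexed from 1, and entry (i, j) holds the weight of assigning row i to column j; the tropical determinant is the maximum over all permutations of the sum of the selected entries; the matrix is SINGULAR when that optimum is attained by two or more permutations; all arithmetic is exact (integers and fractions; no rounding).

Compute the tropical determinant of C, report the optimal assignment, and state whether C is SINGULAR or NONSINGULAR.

σ = (1, 2, 3): 6 + 7 + 10 = 23
σ = (1, 3, 2): 6 + 16 + (-4) = 18
σ = (2, 1, 3): 2 + 3 + 10 = 15
σ = (2, 3, 1): 2 + 16 + 12 = 30
σ = (3, 1, 2): 16 + 3 + (-4) = 15
σ = (3, 2, 1): 16 + 7 + 12 = 35
Optimal value attained by: σ = (3, 2, 1).
Answer: det⊕(C) = 35; verdict: NONSINGULAR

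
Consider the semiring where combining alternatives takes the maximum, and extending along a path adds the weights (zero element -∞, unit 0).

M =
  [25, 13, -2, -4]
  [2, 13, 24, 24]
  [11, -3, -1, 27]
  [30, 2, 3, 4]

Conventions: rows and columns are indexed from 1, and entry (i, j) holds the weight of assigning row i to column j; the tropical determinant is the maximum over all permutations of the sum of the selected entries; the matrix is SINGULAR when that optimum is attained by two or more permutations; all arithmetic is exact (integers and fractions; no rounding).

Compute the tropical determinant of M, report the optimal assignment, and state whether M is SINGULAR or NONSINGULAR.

σ = (1, 2, 3, 4): 25 + 13 + (-1) + 4 = 41
σ = (1, 2, 4, 3): 25 + 13 + 27 + 3 = 68
σ = (1, 3, 2, 4): 25 + 24 + (-3) + 4 = 50
σ = (1, 3, 4, 2): 25 + 24 + 27 + 2 = 78
σ = (1, 4, 2, 3): 25 + 24 + (-3) + 3 = 49
σ = (1, 4, 3, 2): 25 + 24 + (-1) + 2 = 50
σ = (2, 1, 3, 4): 13 + 2 + (-1) + 4 = 18
σ = (2, 1, 4, 3): 13 + 2 + 27 + 3 = 45
σ = (2, 3, 1, 4): 13 + 24 + 11 + 4 = 52
σ = (2, 3, 4, 1): 13 + 24 + 27 + 30 = 94
σ = (2, 4, 1, 3): 13 + 24 + 11 + 3 = 51
σ = (2, 4, 3, 1): 13 + 24 + (-1) + 30 = 66
σ = (3, 1, 2, 4): (-2) + 2 + (-3) + 4 = 1
σ = (3, 1, 4, 2): (-2) + 2 + 27 + 2 = 29
σ = (3, 2, 1, 4): (-2) + 13 + 11 + 4 = 26
σ = (3, 2, 4, 1): (-2) + 13 + 27 + 30 = 68
σ = (3, 4, 1, 2): (-2) + 24 + 11 + 2 = 35
σ = (3, 4, 2, 1): (-2) + 24 + (-3) + 30 = 49
σ = (4, 1, 2, 3): (-4) + 2 + (-3) + 3 = -2
σ = (4, 1, 3, 2): (-4) + 2 + (-1) + 2 = -1
σ = (4, 2, 1, 3): (-4) + 13 + 11 + 3 = 23
σ = (4, 2, 3, 1): (-4) + 13 + (-1) + 30 = 38
σ = (4, 3, 1, 2): (-4) + 24 + 11 + 2 = 33
σ = (4, 3, 2, 1): (-4) + 24 + (-3) + 30 = 47
Optimal value attained by: σ = (2, 3, 4, 1).
Answer: det⊕(M) = 94; verdict: NONSINGULAR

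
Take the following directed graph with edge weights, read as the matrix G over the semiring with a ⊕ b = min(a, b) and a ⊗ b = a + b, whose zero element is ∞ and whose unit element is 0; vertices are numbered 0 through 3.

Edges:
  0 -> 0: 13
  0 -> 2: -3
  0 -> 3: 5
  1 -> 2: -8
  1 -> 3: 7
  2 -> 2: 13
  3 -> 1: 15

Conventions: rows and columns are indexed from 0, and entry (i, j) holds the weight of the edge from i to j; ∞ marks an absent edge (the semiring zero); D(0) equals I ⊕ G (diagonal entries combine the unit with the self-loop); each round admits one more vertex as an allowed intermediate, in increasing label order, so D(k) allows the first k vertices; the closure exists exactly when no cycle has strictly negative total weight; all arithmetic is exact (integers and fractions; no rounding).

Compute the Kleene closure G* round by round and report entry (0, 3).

D(0):
  [0, ∞, -3, 5]
  [∞, 0, -8, 7]
  [∞, ∞, 0, ∞]
  [∞, 15, ∞, 0]
D(1):
  [0, ∞, -3, 5]
  [∞, 0, -8, 7]
  [∞, ∞, 0, ∞]
  [∞, 15, ∞, 0]
D(2):
  [0, ∞, -3, 5]
  [∞, 0, -8, 7]
  [∞, ∞, 0, ∞]
  [∞, 15, 7, 0]
D(3):
  [0, ∞, -3, 5]
  [∞, 0, -8, 7]
  [∞, ∞, 0, ∞]
  [∞, 15, 7, 0]
D(4):
  [0, 20, -3, 5]
  [∞, 0, -8, 7]
  [∞, ∞, 0, ∞]
  [∞, 15, 7, 0]
Answer: G*[0][3] = 5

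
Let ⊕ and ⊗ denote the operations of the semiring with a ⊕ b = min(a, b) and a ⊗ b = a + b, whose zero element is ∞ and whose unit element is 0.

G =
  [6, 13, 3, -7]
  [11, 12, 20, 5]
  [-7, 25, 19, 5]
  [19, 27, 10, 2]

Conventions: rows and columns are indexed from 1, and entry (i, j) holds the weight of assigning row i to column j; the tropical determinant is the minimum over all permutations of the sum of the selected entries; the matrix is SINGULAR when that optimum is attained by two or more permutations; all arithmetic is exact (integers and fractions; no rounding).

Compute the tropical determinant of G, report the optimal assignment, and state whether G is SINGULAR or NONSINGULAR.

σ = (1, 2, 3, 4): 6 + 12 + 19 + 2 = 39
σ = (1, 2, 4, 3): 6 + 12 + 5 + 10 = 33
σ = (1, 3, 2, 4): 6 + 20 + 25 + 2 = 53
σ = (1, 3, 4, 2): 6 + 20 + 5 + 27 = 58
σ = (1, 4, 2, 3): 6 + 5 + 25 + 10 = 46
σ = (1, 4, 3, 2): 6 + 5 + 19 + 27 = 57
σ = (2, 1, 3, 4): 13 + 11 + 19 + 2 = 45
σ = (2, 1, 4, 3): 13 + 11 + 5 + 10 = 39
σ = (2, 3, 1, 4): 13 + 20 + (-7) + 2 = 28
σ = (2, 3, 4, 1): 13 + 20 + 5 + 19 = 57
σ = (2, 4, 1, 3): 13 + 5 + (-7) + 10 = 21
σ = (2, 4, 3, 1): 13 + 5 + 19 + 19 = 56
σ = (3, 1, 2, 4): 3 + 11 + 25 + 2 = 41
σ = (3, 1, 4, 2): 3 + 11 + 5 + 27 = 46
σ = (3, 2, 1, 4): 3 + 12 + (-7) + 2 = 10
σ = (3, 2, 4, 1): 3 + 12 + 5 + 19 = 39
σ = (3, 4, 1, 2): 3 + 5 + (-7) + 27 = 28
σ = (3, 4, 2, 1): 3 + 5 + 25 + 19 = 52
σ = (4, 1, 2, 3): (-7) + 11 + 25 + 10 = 39
σ = (4, 1, 3, 2): (-7) + 11 + 19 + 27 = 50
σ = (4, 2, 1, 3): (-7) + 12 + (-7) + 10 = 8
σ = (4, 2, 3, 1): (-7) + 12 + 19 + 19 = 43
σ = (4, 3, 1, 2): (-7) + 20 + (-7) + 27 = 33
σ = (4, 3, 2, 1): (-7) + 20 + 25 + 19 = 57
Optimal value attained by: σ = (4, 2, 1, 3).
Answer: det⊕(G) = 8; verdict: NONSINGULAR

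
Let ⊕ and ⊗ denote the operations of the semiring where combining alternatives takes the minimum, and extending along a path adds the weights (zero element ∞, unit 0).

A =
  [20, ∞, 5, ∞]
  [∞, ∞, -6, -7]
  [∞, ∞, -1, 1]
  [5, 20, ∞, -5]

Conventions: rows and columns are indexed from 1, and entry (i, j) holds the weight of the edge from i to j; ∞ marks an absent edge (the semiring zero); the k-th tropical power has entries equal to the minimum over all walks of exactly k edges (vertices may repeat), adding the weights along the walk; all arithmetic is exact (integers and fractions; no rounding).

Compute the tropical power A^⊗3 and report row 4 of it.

A^⊗2:
  [40, ∞, 4, 6]
  [-2, 13, -7, -12]
  [6, 21, -2, -4]
  [0, 15, 10, -10]
A^⊗3:
  [11, 26, 3, 1]
  [-7, 8, -8, -17]
  [1, 16, -3, -9]
  [-5, 10, 5, -15]
Answer: row 4 of A^⊗3 = [-5, 10, 5, -15]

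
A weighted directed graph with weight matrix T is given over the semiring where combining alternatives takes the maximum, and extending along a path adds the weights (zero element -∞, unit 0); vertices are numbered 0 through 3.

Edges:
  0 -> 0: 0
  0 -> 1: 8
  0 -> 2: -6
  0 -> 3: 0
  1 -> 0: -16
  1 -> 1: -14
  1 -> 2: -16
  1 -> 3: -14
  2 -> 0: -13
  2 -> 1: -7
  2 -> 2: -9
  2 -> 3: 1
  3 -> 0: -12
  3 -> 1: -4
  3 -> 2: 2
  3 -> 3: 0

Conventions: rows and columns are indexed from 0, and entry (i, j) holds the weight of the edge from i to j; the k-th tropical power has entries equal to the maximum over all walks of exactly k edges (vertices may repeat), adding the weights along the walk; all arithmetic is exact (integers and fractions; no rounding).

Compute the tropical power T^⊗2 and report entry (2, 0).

T^⊗2:
  [0, 8, 2, 0]
  [-16, -8, -12, -14]
  [-11, -3, 3, 1]
  [-11, -4, 2, 3]
Key observation: the optimum is the walk 2->3->0, with weight 1 + (-12) = -11.
Optimal value attained by: walk 2->3->0.
Answer: (T^⊗2)[2][0] = -11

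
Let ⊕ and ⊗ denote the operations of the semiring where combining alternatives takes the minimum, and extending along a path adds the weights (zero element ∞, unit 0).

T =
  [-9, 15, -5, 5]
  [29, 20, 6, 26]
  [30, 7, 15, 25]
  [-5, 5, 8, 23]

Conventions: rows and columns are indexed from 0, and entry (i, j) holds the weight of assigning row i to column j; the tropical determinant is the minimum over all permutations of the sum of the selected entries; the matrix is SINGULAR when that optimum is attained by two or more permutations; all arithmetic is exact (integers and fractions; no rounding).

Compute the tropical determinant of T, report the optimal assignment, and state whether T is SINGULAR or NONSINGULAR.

σ = (0, 1, 2, 3): (-9) + 20 + 15 + 23 = 49
σ = (0, 1, 3, 2): (-9) + 20 + 25 + 8 = 44
σ = (0, 2, 1, 3): (-9) + 6 + 7 + 23 = 27
σ = (0, 2, 3, 1): (-9) + 6 + 25 + 5 = 27
σ = (0, 3, 1, 2): (-9) + 26 + 7 + 8 = 32
σ = (0, 3, 2, 1): (-9) + 26 + 15 + 5 = 37
σ = (1, 0, 2, 3): 15 + 29 + 15 + 23 = 82
σ = (1, 0, 3, 2): 15 + 29 + 25 + 8 = 77
σ = (1, 2, 0, 3): 15 + 6 + 30 + 23 = 74
σ = (1, 2, 3, 0): 15 + 6 + 25 + (-5) = 41
σ = (1, 3, 0, 2): 15 + 26 + 30 + 8 = 79
σ = (1, 3, 2, 0): 15 + 26 + 15 + (-5) = 51
σ = (2, 0, 1, 3): (-5) + 29 + 7 + 23 = 54
σ = (2, 0, 3, 1): (-5) + 29 + 25 + 5 = 54
σ = (2, 1, 0, 3): (-5) + 20 + 30 + 23 = 68
σ = (2, 1, 3, 0): (-5) + 20 + 25 + (-5) = 35
σ = (2, 3, 0, 1): (-5) + 26 + 30 + 5 = 56
σ = (2, 3, 1, 0): (-5) + 26 + 7 + (-5) = 23
σ = (3, 0, 1, 2): 5 + 29 + 7 + 8 = 49
σ = (3, 0, 2, 1): 5 + 29 + 15 + 5 = 54
σ = (3, 1, 0, 2): 5 + 20 + 30 + 8 = 63
σ = (3, 1, 2, 0): 5 + 20 + 15 + (-5) = 35
σ = (3, 2, 0, 1): 5 + 6 + 30 + 5 = 46
σ = (3, 2, 1, 0): 5 + 6 + 7 + (-5) = 13
Optimal value attained by: σ = (3, 2, 1, 0).
Answer: det⊕(T) = 13; verdict: NONSINGULAR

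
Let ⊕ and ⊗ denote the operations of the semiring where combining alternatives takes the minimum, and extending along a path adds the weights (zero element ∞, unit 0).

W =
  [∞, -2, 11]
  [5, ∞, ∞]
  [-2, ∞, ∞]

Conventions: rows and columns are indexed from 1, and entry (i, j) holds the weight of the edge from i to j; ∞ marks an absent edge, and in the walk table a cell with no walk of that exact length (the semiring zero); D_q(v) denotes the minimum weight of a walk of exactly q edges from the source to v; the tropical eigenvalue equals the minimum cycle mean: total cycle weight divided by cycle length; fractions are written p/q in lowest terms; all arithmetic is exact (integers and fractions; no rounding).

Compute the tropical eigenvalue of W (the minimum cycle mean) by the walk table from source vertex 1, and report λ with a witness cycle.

q=0: [0, ∞, ∞]
q=1: [∞, -2, 11]
q=2: [3, ∞, ∞]
q=3: [∞, 1, 14]
Optimal cycle mean attained by: cycle 1->2->1, total (-2) + 5, length 2.
Answer: λ = 3/2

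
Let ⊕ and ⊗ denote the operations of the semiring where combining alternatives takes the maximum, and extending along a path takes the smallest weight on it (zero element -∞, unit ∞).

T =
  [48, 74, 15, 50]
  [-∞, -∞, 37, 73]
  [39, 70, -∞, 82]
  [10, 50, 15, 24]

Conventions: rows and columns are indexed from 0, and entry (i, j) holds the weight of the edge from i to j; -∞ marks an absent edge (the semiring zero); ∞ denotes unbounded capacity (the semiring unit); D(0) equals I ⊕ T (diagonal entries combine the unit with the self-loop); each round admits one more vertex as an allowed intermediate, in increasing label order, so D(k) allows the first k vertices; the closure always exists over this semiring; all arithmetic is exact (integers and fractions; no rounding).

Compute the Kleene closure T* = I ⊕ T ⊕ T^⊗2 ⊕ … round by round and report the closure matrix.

D(0):
  [∞, 74, 15, 50]
  [-∞, ∞, 37, 73]
  [39, 70, ∞, 82]
  [10, 50, 15, ∞]
D(1):
  [∞, 74, 15, 50]
  [-∞, ∞, 37, 73]
  [39, 70, ∞, 82]
  [10, 50, 15, ∞]
D(2):
  [∞, 74, 37, 73]
  [-∞, ∞, 37, 73]
  [39, 70, ∞, 82]
  [10, 50, 37, ∞]
D(3):
  [∞, 74, 37, 73]
  [37, ∞, 37, 73]
  [39, 70, ∞, 82]
  [37, 50, 37, ∞]
D(4):
  [∞, 74, 37, 73]
  [37, ∞, 37, 73]
  [39, 70, ∞, 82]
  [37, 50, 37, ∞]
Answer: T* = [[∞, 74, 37, 73], [37, ∞, 37, 73], [39, 70, ∞, 82], [37, 50, 37, ∞]]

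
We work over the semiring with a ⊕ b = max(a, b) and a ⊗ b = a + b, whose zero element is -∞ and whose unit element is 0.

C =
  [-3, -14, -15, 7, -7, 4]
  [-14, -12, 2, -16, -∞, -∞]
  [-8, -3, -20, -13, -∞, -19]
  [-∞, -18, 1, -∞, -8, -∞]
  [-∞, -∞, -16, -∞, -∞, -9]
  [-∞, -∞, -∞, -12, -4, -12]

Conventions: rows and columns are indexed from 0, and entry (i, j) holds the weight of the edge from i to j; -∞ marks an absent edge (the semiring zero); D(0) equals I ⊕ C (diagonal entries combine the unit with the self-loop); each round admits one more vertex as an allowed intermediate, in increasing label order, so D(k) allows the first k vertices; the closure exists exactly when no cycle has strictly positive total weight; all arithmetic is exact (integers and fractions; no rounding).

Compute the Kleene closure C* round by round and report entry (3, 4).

D(0):
  [0, -14, -15, 7, -7, 4]
  [-14, 0, 2, -16, -∞, -∞]
  [-8, -3, 0, -13, -∞, -19]
  [-∞, -18, 1, 0, -8, -∞]
  [-∞, -∞, -16, -∞, 0, -9]
  [-∞, -∞, -∞, -12, -4, 0]
D(1):
  [0, -14, -15, 7, -7, 4]
  [-14, 0, 2, -7, -21, -10]
  [-8, -3, 0, -1, -15, -4]
  [-∞, -18, 1, 0, -8, -∞]
  [-∞, -∞, -16, -∞, 0, -9]
  [-∞, -∞, -∞, -12, -4, 0]
D(2):
  [0, -14, -12, 7, -7, 4]
  [-14, 0, 2, -7, -21, -10]
  [-8, -3, 0, -1, -15, -4]
  [-32, -18, 1, 0, -8, -28]
  [-∞, -∞, -16, -∞, 0, -9]
  [-∞, -∞, -∞, -12, -4, 0]
D(3):
  [0, -14, -12, 7, -7, 4]
  [-6, 0, 2, 1, -13, -2]
  [-8, -3, 0, -1, -15, -4]
  [-7, -2, 1, 0, -8, -3]
  [-24, -19, -16, -17, 0, -9]
  [-∞, -∞, -∞, -12, -4, 0]
D(4):
  [0, 5, 8, 7, -1, 4]
  [-6, 0, 2, 1, -7, -2]
  [-8, -3, 0, -1, -9, -4]
  [-7, -2, 1, 0, -8, -3]
  [-24, -19, -16, -17, 0, -9]
  [-19, -14, -11, -12, -4, 0]
D(5):
  [0, 5, 8, 7, -1, 4]
  [-6, 0, 2, 1, -7, -2]
  [-8, -3, 0, -1, -9, -4]
  [-7, -2, 1, 0, -8, -3]
  [-24, -19, -16, -17, 0, -9]
  [-19, -14, -11, -12, -4, 0]
D(6):
  [0, 5, 8, 7, 0, 4]
  [-6, 0, 2, 1, -6, -2]
  [-8, -3, 0, -1, -8, -4]
  [-7, -2, 1, 0, -7, -3]
  [-24, -19, -16, -17, 0, -9]
  [-19, -14, -11, -12, -4, 0]
Answer: C*[3][4] = -7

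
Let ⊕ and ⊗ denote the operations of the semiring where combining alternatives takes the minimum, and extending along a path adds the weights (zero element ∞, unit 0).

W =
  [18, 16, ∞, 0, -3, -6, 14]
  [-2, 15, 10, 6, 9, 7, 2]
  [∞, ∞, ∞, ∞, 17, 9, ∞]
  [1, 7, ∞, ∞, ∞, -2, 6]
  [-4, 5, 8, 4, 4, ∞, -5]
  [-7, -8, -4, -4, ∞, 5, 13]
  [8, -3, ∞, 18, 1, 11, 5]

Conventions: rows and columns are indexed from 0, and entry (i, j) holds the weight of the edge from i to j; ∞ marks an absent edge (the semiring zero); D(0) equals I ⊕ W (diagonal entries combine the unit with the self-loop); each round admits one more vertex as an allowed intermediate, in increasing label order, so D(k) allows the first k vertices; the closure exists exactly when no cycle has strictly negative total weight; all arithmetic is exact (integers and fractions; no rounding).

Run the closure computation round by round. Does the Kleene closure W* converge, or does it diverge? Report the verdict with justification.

D(0):
  [0, 16, ∞, 0, -3, -6, 14]
  [-2, 0, 10, 6, 9, 7, 2]
  [∞, ∞, 0, ∞, 17, 9, ∞]
  [1, 7, ∞, 0, ∞, -2, 6]
  [-4, 5, 8, 4, 0, ∞, -5]
  [-7, -8, -4, -4, ∞, 0, 13]
  [8, -3, ∞, 18, 1, 11, 0]
Detection: at round 1, diagonal entry (4, 4) turns strictly negative.
Key observation: the cycle 4->0->4 has total weight (-4) + (-3), which is strictly negative.
Answer: DIVERGES — negative cycle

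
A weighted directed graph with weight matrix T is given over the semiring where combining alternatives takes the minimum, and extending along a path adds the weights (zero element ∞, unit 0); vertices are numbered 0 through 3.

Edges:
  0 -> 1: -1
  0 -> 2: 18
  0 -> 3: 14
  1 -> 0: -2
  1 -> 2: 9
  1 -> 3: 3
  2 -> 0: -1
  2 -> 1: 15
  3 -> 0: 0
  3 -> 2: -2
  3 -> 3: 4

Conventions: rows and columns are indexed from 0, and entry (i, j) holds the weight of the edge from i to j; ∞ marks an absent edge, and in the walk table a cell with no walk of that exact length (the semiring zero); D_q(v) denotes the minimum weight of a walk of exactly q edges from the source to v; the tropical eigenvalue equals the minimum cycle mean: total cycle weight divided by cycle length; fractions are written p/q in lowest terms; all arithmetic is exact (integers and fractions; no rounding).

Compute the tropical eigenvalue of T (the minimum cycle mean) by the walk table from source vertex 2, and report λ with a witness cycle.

q=0: [∞, ∞, 0, ∞]
q=1: [-1, 15, ∞, ∞]
q=2: [13, -2, 17, 13]
q=3: [-4, 12, 7, 1]
q=4: [1, -5, -1, 5]
Optimal cycle mean attained by: cycle 0->1->0, total (-1) + (-2), length 2.
Answer: λ = -3/2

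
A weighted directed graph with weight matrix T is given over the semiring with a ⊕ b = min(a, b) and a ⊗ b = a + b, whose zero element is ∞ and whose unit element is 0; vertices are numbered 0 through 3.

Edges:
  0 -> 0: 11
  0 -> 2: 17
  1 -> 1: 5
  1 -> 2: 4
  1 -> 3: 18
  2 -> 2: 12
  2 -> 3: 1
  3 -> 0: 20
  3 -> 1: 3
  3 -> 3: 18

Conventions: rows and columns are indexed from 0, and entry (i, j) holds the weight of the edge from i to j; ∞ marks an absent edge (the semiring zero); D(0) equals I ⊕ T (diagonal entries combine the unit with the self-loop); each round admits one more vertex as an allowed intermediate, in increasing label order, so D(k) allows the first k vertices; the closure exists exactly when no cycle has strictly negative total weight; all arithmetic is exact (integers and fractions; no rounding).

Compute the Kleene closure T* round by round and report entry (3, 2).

D(0):
  [0, ∞, 17, ∞]
  [∞, 0, 4, 18]
  [∞, ∞, 0, 1]
  [20, 3, ∞, 0]
D(1):
  [0, ∞, 17, ∞]
  [∞, 0, 4, 18]
  [∞, ∞, 0, 1]
  [20, 3, 37, 0]
D(2):
  [0, ∞, 17, ∞]
  [∞, 0, 4, 18]
  [∞, ∞, 0, 1]
  [20, 3, 7, 0]
D(3):
  [0, ∞, 17, 18]
  [∞, 0, 4, 5]
  [∞, ∞, 0, 1]
  [20, 3, 7, 0]
D(4):
  [0, 21, 17, 18]
  [25, 0, 4, 5]
  [21, 4, 0, 1]
  [20, 3, 7, 0]
Answer: T*[3][2] = 7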